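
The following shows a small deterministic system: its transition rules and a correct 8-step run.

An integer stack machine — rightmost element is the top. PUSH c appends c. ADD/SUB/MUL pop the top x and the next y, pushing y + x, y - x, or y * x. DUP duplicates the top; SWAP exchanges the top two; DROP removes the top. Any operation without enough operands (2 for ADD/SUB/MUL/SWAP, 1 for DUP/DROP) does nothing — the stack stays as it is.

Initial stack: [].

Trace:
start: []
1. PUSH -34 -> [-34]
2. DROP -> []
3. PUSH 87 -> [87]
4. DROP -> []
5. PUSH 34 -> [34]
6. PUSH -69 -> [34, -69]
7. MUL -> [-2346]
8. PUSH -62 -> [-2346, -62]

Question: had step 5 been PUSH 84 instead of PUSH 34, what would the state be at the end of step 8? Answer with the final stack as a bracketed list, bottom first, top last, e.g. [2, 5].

(re-executing from step 5 with the substitution; state before step 5: [])
5. PUSH 84 -> [84]
6. PUSH -69 -> [84, -69]
7. MUL -> [-5796]
8. PUSH -62 -> [-5796, -62]

[-5796, -62]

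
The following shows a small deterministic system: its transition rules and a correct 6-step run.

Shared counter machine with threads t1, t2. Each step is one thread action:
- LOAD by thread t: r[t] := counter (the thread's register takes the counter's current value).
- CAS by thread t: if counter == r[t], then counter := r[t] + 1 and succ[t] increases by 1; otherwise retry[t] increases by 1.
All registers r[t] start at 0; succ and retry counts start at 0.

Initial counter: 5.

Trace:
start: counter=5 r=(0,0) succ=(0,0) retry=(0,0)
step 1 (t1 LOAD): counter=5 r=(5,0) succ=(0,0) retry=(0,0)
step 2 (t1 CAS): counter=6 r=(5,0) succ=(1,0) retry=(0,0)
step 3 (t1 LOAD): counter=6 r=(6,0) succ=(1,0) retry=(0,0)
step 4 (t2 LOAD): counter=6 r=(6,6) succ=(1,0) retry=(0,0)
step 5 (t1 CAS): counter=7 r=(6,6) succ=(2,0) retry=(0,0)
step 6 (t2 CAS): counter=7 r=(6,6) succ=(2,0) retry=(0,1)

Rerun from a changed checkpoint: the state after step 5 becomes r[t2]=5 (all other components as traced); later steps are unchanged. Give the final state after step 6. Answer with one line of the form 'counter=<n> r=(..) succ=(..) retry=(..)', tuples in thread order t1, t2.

counter=7 r=(6,5) succ=(2,0) retry=(0,1)

state after step 5 := counter=7 r=(6,5) succ=(2,0) retry=(0,0)
step 6 (t2 CAS): counter=7 r=(6,5) succ=(2,0) retry=(0,1)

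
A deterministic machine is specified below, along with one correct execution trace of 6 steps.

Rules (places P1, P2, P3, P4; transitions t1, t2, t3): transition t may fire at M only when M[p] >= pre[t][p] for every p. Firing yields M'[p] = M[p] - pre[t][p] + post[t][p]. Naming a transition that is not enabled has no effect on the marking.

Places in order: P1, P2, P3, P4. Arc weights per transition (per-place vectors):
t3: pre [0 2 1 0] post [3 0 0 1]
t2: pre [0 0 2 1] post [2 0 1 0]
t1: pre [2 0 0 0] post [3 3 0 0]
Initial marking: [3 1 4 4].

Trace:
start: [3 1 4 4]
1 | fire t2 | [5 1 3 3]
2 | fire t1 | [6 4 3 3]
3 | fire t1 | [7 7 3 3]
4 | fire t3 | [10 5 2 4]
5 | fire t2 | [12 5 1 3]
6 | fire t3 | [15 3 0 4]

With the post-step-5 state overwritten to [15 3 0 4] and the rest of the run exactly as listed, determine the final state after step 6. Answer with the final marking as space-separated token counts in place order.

state after step 5 := [15 3 0 4]
6 | fire t3 | [15 3 0 4]

15 3 0 4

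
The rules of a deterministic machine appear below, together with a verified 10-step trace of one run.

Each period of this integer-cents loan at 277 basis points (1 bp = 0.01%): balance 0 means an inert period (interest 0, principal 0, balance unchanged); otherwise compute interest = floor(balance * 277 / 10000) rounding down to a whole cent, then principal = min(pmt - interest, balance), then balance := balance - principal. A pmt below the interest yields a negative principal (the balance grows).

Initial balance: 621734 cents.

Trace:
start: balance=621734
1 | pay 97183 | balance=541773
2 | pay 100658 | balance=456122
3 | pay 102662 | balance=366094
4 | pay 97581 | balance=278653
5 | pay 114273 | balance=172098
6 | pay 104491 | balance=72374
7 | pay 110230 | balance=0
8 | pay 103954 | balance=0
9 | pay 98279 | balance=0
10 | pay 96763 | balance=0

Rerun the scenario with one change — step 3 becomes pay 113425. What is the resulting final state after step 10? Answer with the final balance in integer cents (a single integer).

0

(re-executing from step 3 with the substitution; state before step 3: balance=456122)
3 | pay 113425 | balance=355331
4 | pay 97581 | balance=267592
5 | pay 114273 | balance=160731
6 | pay 104491 | balance=60692
7 | pay 110230 | balance=0
8 | pay 103954 | balance=0
9 | pay 98279 | balance=0
10 | pay 96763 | balance=0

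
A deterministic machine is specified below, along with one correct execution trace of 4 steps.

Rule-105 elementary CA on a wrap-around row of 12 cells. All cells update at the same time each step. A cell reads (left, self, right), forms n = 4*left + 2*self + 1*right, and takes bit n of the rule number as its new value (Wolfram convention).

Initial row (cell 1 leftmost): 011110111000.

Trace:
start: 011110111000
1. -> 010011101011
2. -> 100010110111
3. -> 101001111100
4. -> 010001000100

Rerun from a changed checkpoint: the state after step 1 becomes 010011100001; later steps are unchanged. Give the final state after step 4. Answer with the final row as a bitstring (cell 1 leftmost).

state after step 1 := 010011100001
2. -> 100010101100
3. -> 001001011100
4. -> 100000110101

100000110101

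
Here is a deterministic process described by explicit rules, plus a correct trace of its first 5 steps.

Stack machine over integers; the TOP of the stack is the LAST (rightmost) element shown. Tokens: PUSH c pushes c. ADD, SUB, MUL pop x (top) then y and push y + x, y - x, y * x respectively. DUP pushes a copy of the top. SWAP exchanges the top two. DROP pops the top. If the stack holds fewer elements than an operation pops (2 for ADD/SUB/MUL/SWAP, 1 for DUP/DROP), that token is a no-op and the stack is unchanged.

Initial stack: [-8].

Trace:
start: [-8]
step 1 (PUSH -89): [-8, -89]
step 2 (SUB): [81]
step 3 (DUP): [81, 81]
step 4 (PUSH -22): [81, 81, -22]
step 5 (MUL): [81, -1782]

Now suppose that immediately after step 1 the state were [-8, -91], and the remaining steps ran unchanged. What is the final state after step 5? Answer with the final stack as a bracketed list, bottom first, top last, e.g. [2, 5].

state after step 1 := [-8, -91]
step 2 (SUB): [83]
step 3 (DUP): [83, 83]
step 4 (PUSH -22): [83, 83, -22]
step 5 (MUL): [83, -1826]

[83, -1826]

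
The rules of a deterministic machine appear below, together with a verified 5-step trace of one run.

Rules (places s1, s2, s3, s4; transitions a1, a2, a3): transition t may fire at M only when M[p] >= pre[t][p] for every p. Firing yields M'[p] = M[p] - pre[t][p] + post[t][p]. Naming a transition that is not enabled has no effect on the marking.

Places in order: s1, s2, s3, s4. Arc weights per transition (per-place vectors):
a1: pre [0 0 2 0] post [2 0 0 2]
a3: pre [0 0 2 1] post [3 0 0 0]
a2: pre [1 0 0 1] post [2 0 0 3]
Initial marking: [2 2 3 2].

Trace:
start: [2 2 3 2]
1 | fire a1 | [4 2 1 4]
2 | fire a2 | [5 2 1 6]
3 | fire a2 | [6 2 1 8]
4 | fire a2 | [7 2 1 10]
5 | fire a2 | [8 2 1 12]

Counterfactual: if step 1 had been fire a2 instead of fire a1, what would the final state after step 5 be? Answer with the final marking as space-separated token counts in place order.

(re-executing from step 1 with the substitution; state before step 1: [2 2 3 2])
1 | fire a2 | [3 2 3 4]
2 | fire a2 | [4 2 3 6]
3 | fire a2 | [5 2 3 8]
4 | fire a2 | [6 2 3 10]
5 | fire a2 | [7 2 3 12]

7 2 3 12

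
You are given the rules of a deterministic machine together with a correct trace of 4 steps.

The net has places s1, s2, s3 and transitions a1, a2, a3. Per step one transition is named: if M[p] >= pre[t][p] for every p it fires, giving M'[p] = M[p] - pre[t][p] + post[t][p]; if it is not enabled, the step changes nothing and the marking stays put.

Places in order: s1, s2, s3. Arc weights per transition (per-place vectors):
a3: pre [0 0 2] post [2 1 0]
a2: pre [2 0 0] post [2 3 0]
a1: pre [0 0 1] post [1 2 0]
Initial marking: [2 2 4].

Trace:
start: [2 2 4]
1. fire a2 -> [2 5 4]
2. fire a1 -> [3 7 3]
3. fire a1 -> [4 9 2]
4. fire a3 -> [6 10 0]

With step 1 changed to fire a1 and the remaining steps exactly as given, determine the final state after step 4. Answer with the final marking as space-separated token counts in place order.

(re-executing from step 1 with the substitution; state before step 1: [2 2 4])
1. fire a1 -> [3 4 3]
2. fire a1 -> [4 6 2]
3. fire a1 -> [5 8 1]
4. fire a3 -> [5 8 1]

5 8 1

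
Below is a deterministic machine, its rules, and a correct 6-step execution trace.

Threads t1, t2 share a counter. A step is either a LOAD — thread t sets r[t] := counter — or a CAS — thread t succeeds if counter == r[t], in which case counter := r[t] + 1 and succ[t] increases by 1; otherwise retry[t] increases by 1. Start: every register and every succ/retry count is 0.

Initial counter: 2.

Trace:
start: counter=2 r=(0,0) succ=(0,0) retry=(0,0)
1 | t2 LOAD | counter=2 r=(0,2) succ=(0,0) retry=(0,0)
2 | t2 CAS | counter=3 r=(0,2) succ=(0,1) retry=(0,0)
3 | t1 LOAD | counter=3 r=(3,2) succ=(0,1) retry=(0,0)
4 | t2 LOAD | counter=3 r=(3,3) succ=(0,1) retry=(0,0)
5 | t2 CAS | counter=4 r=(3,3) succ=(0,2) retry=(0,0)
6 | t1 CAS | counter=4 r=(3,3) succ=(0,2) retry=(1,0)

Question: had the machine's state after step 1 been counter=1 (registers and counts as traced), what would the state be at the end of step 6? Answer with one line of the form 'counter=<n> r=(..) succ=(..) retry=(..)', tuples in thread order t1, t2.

counter=2 r=(1,1) succ=(0,1) retry=(1,1)

state after step 1 := counter=1 r=(0,2) succ=(0,0) retry=(0,0)
2 | t2 CAS | counter=1 r=(0,2) succ=(0,0) retry=(0,1)
3 | t1 LOAD | counter=1 r=(1,2) succ=(0,0) retry=(0,1)
4 | t2 LOAD | counter=1 r=(1,1) succ=(0,0) retry=(0,1)
5 | t2 CAS | counter=2 r=(1,1) succ=(0,1) retry=(0,1)
6 | t1 CAS | counter=2 r=(1,1) succ=(0,1) retry=(1,1)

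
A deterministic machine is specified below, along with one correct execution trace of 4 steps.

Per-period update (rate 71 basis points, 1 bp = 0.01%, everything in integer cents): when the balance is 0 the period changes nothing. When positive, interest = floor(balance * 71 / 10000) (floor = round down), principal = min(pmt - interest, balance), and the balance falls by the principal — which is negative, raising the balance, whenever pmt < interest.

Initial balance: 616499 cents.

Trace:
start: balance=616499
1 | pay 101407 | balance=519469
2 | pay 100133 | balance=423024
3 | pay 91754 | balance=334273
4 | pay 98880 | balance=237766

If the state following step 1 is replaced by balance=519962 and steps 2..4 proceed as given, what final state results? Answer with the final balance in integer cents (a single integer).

238268

state after step 1 := balance=519962
2 | pay 100133 | balance=423520
3 | pay 91754 | balance=334772
4 | pay 98880 | balance=238268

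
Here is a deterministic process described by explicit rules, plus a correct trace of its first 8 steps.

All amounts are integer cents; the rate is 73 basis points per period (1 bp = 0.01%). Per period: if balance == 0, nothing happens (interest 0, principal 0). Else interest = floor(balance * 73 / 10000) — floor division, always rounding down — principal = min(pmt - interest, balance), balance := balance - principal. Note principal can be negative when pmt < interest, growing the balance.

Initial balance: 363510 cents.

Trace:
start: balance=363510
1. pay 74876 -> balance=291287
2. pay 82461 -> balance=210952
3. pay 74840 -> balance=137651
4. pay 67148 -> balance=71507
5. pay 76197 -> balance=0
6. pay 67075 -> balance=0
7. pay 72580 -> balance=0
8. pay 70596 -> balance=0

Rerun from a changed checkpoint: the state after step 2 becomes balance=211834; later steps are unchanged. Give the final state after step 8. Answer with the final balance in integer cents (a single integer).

0

state after step 2 := balance=211834
3. pay 74840 -> balance=138540
4. pay 67148 -> balance=72403
5. pay 76197 -> balance=0
6. pay 67075 -> balance=0
7. pay 72580 -> balance=0
8. pay 70596 -> balance=0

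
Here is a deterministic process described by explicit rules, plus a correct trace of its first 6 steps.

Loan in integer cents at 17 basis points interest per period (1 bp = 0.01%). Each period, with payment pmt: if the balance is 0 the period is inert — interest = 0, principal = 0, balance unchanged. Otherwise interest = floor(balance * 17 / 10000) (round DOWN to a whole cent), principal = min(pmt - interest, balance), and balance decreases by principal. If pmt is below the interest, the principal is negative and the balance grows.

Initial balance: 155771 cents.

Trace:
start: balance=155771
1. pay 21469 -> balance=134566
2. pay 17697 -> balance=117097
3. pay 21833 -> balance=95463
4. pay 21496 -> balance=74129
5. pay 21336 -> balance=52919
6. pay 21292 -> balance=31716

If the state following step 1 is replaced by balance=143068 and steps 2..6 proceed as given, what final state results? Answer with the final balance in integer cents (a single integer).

40290

state after step 1 := balance=143068
2. pay 17697 -> balance=125614
3. pay 21833 -> balance=103994
4. pay 21496 -> balance=82674
5. pay 21336 -> balance=61478
6. pay 21292 -> balance=40290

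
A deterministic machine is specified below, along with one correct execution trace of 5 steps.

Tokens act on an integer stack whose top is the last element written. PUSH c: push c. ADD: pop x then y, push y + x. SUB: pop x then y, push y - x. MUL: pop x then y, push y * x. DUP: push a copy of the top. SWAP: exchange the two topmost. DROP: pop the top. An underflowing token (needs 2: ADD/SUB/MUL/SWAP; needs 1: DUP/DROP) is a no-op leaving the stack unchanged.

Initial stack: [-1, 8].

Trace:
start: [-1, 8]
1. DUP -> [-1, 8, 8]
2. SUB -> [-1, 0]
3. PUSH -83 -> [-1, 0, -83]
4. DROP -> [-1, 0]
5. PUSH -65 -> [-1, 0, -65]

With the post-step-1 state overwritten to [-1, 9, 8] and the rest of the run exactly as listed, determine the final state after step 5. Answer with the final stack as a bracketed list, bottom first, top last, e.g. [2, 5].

[-1, 1, -65]

state after step 1 := [-1, 9, 8]
2. SUB -> [-1, 1]
3. PUSH -83 -> [-1, 1, -83]
4. DROP -> [-1, 1]
5. PUSH -65 -> [-1, 1, -65]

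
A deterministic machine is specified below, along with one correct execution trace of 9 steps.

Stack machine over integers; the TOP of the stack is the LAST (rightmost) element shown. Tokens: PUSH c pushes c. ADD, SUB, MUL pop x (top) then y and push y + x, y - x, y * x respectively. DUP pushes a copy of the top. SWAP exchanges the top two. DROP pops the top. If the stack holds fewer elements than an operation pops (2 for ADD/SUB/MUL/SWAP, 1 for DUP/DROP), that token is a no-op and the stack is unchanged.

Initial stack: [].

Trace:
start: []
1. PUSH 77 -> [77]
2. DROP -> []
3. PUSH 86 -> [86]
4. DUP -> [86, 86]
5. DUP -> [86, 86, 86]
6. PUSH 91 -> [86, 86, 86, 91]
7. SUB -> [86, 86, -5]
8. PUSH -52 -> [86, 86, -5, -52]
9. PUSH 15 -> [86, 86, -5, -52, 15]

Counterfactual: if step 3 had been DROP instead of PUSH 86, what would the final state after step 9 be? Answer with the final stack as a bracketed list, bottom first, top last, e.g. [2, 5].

[91, -52, 15]

(re-executing from step 3 with the substitution; state before step 3: [])
3. DROP -> []
4. DUP -> []
5. DUP -> []
6. PUSH 91 -> [91]
7. SUB -> [91]
8. PUSH -52 -> [91, -52]
9. PUSH 15 -> [91, -52, 15]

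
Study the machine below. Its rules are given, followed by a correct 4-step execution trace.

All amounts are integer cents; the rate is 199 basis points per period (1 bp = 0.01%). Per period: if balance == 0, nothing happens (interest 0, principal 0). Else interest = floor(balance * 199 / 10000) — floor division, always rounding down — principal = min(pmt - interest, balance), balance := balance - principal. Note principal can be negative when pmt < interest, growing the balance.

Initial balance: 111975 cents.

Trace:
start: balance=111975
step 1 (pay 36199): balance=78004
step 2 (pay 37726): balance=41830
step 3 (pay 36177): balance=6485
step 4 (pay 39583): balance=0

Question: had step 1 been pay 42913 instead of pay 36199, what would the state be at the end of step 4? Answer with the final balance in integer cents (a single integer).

0

(re-executing from step 1 with the substitution; state before step 1: balance=111975)
step 1 (pay 42913): balance=71290
step 2 (pay 37726): balance=34982
step 3 (pay 36177): balance=0
step 4 (pay 39583): balance=0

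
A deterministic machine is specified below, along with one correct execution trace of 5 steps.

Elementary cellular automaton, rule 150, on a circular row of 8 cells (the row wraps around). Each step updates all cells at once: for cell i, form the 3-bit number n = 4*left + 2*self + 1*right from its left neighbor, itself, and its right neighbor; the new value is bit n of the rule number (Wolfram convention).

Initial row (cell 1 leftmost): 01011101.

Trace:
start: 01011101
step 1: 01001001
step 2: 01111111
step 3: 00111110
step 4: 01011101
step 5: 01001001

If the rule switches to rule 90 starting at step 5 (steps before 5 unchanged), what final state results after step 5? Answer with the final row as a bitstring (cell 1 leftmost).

(re-executing step 5 under rule 90; state before step 5: 01011101)
step 5: 00010100

00010100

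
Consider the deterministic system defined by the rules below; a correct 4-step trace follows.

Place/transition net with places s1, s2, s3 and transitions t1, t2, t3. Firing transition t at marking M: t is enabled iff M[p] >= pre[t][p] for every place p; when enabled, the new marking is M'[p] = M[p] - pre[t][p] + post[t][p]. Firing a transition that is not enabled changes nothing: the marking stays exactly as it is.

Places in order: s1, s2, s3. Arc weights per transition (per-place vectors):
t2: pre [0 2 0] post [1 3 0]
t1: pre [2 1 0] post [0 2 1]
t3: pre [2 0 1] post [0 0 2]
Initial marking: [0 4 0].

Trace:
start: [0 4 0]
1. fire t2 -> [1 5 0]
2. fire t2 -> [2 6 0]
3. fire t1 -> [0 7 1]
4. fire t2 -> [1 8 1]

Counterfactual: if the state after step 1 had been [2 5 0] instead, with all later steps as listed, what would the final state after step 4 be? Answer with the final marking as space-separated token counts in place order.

state after step 1 := [2 5 0]
2. fire t2 -> [3 6 0]
3. fire t1 -> [1 7 1]
4. fire t2 -> [2 8 1]

2 8 1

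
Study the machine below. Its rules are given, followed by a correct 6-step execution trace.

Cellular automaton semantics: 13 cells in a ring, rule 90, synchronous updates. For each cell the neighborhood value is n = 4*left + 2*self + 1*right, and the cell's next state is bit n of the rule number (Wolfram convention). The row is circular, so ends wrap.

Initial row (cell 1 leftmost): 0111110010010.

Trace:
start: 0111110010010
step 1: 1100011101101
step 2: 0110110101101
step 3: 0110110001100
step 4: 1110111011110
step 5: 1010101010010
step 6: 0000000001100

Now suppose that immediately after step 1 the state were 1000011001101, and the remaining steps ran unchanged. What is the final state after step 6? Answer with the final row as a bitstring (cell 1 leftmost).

state after step 1 := 1000011001101
step 2: 1100111111101
step 3: 0111100000101
step 4: 0100110001000
step 5: 1011111010100
step 6: 0010001000011

0010001000011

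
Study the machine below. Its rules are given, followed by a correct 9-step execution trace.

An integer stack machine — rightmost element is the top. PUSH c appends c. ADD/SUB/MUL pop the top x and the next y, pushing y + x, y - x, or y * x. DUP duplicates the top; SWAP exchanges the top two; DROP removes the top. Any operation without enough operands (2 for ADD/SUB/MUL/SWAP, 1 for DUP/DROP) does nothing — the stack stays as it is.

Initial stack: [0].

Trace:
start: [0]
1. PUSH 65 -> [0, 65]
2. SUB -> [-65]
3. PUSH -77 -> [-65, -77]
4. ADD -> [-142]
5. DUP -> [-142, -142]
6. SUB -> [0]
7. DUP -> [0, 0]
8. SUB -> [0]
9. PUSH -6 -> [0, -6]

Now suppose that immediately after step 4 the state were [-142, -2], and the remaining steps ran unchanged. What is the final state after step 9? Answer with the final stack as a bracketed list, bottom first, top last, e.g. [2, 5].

state after step 4 := [-142, -2]
5. DUP -> [-142, -2, -2]
6. SUB -> [-142, 0]
7. DUP -> [-142, 0, 0]
8. SUB -> [-142, 0]
9. PUSH -6 -> [-142, 0, -6]

[-142, 0, -6]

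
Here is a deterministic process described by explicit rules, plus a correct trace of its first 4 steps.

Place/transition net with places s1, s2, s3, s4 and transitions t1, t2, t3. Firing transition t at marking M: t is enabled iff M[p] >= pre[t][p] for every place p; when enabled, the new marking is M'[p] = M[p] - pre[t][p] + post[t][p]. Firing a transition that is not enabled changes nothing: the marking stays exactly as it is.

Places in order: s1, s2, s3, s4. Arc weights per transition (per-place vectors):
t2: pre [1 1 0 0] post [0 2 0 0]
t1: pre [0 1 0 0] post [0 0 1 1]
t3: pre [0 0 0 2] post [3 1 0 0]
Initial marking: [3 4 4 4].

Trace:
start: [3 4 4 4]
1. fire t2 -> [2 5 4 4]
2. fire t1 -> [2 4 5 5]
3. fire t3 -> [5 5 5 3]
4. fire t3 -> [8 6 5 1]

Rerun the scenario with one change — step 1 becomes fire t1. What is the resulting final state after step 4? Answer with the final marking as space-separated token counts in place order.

9 4 6 2

(re-executing from step 1 with the substitution; state before step 1: [3 4 4 4])
1. fire t1 -> [3 3 5 5]
2. fire t1 -> [3 2 6 6]
3. fire t3 -> [6 3 6 4]
4. fire t3 -> [9 4 6 2]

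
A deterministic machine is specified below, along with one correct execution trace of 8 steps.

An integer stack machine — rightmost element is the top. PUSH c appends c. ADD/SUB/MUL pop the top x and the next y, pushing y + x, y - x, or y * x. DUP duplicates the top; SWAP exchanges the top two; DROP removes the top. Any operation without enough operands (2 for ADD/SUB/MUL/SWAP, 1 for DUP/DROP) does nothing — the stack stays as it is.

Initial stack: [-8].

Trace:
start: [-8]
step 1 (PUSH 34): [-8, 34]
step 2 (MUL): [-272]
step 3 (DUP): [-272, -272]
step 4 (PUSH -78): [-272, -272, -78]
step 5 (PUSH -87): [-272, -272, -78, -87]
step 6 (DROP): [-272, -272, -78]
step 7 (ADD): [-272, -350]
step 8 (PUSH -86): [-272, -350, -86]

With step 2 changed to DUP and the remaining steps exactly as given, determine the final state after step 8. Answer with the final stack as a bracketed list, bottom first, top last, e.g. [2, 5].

[-8, 34, 34, -44, -86]

(re-executing from step 2 with the substitution; state before step 2: [-8, 34])
step 2 (DUP): [-8, 34, 34]
step 3 (DUP): [-8, 34, 34, 34]
step 4 (PUSH -78): [-8, 34, 34, 34, -78]
step 5 (PUSH -87): [-8, 34, 34, 34, -78, -87]
step 6 (DROP): [-8, 34, 34, 34, -78]
step 7 (ADD): [-8, 34, 34, -44]
step 8 (PUSH -86): [-8, 34, 34, -44, -86]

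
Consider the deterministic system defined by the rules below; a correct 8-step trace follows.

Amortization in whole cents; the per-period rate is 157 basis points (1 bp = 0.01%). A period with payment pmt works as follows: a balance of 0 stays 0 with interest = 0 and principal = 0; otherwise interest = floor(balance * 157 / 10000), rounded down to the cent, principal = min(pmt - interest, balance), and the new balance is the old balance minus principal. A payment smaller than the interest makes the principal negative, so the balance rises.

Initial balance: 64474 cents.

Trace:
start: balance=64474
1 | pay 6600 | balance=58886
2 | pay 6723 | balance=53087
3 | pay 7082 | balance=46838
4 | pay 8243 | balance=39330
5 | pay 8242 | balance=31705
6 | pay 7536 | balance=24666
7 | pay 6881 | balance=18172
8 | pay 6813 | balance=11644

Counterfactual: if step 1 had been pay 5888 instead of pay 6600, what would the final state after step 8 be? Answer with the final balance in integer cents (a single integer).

(re-executing from step 1 with the substitution; state before step 1: balance=64474)
1 | pay 5888 | balance=59598
2 | pay 6723 | balance=53810
3 | pay 7082 | balance=47572
4 | pay 8243 | balance=40075
5 | pay 8242 | balance=32462
6 | pay 7536 | balance=25435
7 | pay 6881 | balance=18953
8 | pay 6813 | balance=12437

12437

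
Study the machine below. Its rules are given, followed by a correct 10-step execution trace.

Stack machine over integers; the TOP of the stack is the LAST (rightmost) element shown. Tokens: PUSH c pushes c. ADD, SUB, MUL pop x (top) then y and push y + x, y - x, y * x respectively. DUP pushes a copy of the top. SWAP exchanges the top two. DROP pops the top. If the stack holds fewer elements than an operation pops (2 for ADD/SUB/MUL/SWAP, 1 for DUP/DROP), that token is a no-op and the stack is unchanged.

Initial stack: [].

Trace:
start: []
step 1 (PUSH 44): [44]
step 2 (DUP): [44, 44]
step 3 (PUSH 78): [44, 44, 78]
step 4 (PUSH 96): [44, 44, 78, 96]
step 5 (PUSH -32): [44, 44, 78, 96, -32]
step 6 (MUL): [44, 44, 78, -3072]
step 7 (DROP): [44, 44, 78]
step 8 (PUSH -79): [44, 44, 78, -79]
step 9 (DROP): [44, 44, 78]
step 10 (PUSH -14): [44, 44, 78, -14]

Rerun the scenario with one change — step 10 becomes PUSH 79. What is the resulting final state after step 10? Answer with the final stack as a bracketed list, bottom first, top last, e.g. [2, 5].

[44, 44, 78, 79]

(re-executing from step 10 with the substitution; state before step 10: [44, 44, 78])
step 10 (PUSH 79): [44, 44, 78, 79]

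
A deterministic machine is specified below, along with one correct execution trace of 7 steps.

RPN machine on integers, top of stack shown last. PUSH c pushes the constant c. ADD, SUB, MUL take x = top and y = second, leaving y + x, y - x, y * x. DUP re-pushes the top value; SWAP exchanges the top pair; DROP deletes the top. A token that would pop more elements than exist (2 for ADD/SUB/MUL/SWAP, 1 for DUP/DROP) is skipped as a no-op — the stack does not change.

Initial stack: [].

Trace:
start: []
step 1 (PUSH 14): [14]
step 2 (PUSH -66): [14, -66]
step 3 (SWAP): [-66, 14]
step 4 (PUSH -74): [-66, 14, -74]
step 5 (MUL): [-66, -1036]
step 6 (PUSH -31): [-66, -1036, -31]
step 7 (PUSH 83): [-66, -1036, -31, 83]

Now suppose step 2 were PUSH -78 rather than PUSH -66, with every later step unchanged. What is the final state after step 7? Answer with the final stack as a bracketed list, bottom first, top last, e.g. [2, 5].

[-78, -1036, -31, 83]

(re-executing from step 2 with the substitution; state before step 2: [14])
step 2 (PUSH -78): [14, -78]
step 3 (SWAP): [-78, 14]
step 4 (PUSH -74): [-78, 14, -74]
step 5 (MUL): [-78, -1036]
step 6 (PUSH -31): [-78, -1036, -31]
step 7 (PUSH 83): [-78, -1036, -31, 83]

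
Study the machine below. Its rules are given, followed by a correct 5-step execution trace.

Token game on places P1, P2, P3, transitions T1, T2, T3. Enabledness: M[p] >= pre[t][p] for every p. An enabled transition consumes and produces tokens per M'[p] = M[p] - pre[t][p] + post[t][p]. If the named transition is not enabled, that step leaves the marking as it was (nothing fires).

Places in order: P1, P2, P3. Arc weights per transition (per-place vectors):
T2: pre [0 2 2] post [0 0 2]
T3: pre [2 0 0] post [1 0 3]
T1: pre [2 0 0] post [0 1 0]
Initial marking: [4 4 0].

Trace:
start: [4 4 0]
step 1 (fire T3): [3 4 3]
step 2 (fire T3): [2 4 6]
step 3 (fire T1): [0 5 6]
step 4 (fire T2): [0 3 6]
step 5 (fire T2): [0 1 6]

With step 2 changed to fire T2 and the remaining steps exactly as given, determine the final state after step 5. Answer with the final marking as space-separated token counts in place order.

1 1 3

(re-executing from step 2 with the substitution; state before step 2: [3 4 3])
step 2 (fire T2): [3 2 3]
step 3 (fire T1): [1 3 3]
step 4 (fire T2): [1 1 3]
step 5 (fire T2): [1 1 3]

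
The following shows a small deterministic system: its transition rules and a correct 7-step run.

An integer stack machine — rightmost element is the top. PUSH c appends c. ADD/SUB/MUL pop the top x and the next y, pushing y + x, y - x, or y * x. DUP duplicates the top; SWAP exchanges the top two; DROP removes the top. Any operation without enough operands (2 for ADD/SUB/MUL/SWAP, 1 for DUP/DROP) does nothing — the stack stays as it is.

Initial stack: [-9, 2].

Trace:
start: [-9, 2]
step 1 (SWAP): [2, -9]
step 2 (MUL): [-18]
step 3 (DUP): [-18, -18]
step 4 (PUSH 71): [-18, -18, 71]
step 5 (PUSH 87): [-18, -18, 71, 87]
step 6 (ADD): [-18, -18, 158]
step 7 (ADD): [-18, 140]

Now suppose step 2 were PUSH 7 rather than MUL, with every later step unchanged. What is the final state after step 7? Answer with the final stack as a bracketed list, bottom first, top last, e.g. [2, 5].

[2, -9, 7, 165]

(re-executing from step 2 with the substitution; state before step 2: [2, -9])
step 2 (PUSH 7): [2, -9, 7]
step 3 (DUP): [2, -9, 7, 7]
step 4 (PUSH 71): [2, -9, 7, 7, 71]
step 5 (PUSH 87): [2, -9, 7, 7, 71, 87]
step 6 (ADD): [2, -9, 7, 7, 158]
step 7 (ADD): [2, -9, 7, 165]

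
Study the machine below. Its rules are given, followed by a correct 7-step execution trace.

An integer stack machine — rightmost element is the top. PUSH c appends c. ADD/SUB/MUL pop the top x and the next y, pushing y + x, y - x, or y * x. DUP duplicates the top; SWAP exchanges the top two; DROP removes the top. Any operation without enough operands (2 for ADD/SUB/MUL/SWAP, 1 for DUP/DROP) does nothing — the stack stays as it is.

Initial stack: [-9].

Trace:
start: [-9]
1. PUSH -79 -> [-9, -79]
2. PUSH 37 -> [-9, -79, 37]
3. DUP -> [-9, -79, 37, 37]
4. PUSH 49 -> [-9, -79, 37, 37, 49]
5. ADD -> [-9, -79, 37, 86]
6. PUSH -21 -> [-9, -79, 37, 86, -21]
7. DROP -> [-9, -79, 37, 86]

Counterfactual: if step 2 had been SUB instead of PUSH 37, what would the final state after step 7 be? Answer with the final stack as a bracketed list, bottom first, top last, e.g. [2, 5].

[70, 119]

(re-executing from step 2 with the substitution; state before step 2: [-9, -79])
2. SUB -> [70]
3. DUP -> [70, 70]
4. PUSH 49 -> [70, 70, 49]
5. ADD -> [70, 119]
6. PUSH -21 -> [70, 119, -21]
7. DROP -> [70, 119]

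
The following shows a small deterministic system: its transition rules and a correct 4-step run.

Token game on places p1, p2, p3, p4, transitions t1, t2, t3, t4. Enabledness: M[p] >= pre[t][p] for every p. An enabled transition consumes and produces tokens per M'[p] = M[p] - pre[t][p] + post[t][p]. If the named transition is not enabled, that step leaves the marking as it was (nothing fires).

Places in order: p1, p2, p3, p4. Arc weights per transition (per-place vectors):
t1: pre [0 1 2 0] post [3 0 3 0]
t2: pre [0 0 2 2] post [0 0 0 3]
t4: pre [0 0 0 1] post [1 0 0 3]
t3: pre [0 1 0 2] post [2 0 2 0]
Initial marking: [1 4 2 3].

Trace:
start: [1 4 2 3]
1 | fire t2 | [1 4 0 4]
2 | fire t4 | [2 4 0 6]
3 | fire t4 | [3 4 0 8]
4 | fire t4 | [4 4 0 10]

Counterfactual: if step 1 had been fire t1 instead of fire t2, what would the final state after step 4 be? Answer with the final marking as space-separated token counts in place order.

7 3 3 9

(re-executing from step 1 with the substitution; state before step 1: [1 4 2 3])
1 | fire t1 | [4 3 3 3]
2 | fire t4 | [5 3 3 5]
3 | fire t4 | [6 3 3 7]
4 | fire t4 | [7 3 3 9]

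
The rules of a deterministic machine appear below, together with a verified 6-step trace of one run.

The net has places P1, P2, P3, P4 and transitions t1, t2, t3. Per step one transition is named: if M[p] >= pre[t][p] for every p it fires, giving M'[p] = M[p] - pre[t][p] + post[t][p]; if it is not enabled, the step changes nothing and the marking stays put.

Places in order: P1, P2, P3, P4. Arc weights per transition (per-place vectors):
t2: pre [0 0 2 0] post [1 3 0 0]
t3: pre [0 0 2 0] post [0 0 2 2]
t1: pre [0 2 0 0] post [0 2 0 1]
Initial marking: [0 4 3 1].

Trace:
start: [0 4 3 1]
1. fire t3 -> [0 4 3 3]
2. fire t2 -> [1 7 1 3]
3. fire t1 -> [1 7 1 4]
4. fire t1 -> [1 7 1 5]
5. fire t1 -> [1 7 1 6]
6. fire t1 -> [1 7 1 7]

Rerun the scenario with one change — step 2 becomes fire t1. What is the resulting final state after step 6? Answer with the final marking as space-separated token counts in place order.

0 4 3 8

(re-executing from step 2 with the substitution; state before step 2: [0 4 3 3])
2. fire t1 -> [0 4 3 4]
3. fire t1 -> [0 4 3 5]
4. fire t1 -> [0 4 3 6]
5. fire t1 -> [0 4 3 7]
6. fire t1 -> [0 4 3 8]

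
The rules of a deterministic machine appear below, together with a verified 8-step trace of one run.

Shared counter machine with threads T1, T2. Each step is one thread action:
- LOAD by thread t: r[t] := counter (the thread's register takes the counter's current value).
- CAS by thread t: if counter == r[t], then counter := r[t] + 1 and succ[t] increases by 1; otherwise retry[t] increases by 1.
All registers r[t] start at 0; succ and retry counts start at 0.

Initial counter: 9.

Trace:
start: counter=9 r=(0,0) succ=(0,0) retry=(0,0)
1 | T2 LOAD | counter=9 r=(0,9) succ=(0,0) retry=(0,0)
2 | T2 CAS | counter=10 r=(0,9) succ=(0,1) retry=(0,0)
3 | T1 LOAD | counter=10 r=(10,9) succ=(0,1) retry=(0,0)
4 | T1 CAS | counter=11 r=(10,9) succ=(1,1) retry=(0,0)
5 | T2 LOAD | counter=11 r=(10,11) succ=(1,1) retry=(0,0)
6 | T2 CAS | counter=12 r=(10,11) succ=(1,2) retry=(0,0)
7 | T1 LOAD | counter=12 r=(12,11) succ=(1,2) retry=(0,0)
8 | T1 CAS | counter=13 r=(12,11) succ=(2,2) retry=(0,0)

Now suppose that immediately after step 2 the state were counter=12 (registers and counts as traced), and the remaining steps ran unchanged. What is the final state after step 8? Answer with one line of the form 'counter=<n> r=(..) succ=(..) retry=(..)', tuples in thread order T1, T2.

counter=15 r=(14,13) succ=(2,2) retry=(0,0)

state after step 2 := counter=12 r=(0,9) succ=(0,1) retry=(0,0)
3 | T1 LOAD | counter=12 r=(12,9) succ=(0,1) retry=(0,0)
4 | T1 CAS | counter=13 r=(12,9) succ=(1,1) retry=(0,0)
5 | T2 LOAD | counter=13 r=(12,13) succ=(1,1) retry=(0,0)
6 | T2 CAS | counter=14 r=(12,13) succ=(1,2) retry=(0,0)
7 | T1 LOAD | counter=14 r=(14,13) succ=(1,2) retry=(0,0)
8 | T1 CAS | counter=15 r=(14,13) succ=(2,2) retry=(0,0)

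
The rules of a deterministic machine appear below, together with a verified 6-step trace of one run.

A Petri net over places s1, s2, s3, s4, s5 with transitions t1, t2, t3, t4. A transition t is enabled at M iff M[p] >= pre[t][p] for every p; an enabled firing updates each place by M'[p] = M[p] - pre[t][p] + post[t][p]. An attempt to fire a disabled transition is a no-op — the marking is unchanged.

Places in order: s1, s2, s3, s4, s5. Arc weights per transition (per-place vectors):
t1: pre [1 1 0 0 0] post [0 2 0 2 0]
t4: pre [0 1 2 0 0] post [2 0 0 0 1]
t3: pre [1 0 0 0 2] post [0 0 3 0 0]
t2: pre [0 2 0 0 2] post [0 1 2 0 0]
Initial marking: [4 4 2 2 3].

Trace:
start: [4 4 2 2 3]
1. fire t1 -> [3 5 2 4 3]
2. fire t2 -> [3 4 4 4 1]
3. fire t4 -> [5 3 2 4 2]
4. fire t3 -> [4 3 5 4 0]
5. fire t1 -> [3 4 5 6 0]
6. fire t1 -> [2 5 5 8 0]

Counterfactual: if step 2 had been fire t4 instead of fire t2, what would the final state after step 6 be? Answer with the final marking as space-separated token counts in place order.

(re-executing from step 2 with the substitution; state before step 2: [3 5 2 4 3])
2. fire t4 -> [5 4 0 4 4]
3. fire t4 -> [5 4 0 4 4]
4. fire t3 -> [4 4 3 4 2]
5. fire t1 -> [3 5 3 6 2]
6. fire t1 -> [2 6 3 8 2]

2 6 3 8 2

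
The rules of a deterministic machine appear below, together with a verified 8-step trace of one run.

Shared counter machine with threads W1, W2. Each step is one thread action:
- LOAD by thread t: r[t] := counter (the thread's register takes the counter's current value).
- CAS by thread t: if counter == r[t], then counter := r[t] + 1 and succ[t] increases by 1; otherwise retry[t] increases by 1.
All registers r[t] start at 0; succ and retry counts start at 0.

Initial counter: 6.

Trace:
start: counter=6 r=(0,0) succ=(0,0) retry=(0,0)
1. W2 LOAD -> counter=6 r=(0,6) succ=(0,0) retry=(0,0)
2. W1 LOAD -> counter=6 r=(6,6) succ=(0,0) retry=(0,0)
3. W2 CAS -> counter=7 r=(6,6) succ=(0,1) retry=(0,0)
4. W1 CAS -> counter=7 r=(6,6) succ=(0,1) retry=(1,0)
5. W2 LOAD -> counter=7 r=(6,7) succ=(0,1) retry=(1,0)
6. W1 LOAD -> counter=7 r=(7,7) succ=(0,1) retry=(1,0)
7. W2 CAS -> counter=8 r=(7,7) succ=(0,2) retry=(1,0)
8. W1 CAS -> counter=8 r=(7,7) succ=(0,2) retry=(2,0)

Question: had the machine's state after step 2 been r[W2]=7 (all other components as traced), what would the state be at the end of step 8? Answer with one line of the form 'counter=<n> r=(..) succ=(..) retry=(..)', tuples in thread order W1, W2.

state after step 2 := counter=6 r=(6,7) succ=(0,0) retry=(0,0)
3. W2 CAS -> counter=6 r=(6,7) succ=(0,0) retry=(0,1)
4. W1 CAS -> counter=7 r=(6,7) succ=(1,0) retry=(0,1)
5. W2 LOAD -> counter=7 r=(6,7) succ=(1,0) retry=(0,1)
6. W1 LOAD -> counter=7 r=(7,7) succ=(1,0) retry=(0,1)
7. W2 CAS -> counter=8 r=(7,7) succ=(1,1) retry=(0,1)
8. W1 CAS -> counter=8 r=(7,7) succ=(1,1) retry=(1,1)

counter=8 r=(7,7) succ=(1,1) retry=(1,1)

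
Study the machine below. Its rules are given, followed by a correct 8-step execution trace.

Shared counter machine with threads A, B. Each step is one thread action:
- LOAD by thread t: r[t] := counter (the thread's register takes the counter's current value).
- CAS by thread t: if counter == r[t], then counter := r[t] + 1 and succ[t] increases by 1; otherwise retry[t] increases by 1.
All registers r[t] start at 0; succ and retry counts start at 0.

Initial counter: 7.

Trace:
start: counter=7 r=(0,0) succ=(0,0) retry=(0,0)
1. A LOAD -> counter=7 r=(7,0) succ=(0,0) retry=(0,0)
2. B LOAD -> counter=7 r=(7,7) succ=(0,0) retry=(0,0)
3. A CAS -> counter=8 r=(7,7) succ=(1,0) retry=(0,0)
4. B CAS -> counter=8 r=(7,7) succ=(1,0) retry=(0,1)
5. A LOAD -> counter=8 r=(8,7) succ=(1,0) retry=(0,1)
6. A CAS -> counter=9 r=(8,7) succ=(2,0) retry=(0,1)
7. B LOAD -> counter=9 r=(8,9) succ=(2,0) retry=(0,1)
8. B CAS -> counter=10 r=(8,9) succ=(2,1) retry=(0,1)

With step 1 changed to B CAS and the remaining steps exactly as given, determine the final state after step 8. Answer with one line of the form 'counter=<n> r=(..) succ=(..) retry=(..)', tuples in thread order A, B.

counter=10 r=(8,9) succ=(1,2) retry=(1,1)

(re-executing from step 1 with the substitution; state before step 1: counter=7 r=(0,0) succ=(0,0) retry=(0,0))
1. B CAS -> counter=7 r=(0,0) succ=(0,0) retry=(0,1)
2. B LOAD -> counter=7 r=(0,7) succ=(0,0) retry=(0,1)
3. A CAS -> counter=7 r=(0,7) succ=(0,0) retry=(1,1)
4. B CAS -> counter=8 r=(0,7) succ=(0,1) retry=(1,1)
5. A LOAD -> counter=8 r=(8,7) succ=(0,1) retry=(1,1)
6. A CAS -> counter=9 r=(8,7) succ=(1,1) retry=(1,1)
7. B LOAD -> counter=9 r=(8,9) succ=(1,1) retry=(1,1)
8. B CAS -> counter=10 r=(8,9) succ=(1,2) retry=(1,1)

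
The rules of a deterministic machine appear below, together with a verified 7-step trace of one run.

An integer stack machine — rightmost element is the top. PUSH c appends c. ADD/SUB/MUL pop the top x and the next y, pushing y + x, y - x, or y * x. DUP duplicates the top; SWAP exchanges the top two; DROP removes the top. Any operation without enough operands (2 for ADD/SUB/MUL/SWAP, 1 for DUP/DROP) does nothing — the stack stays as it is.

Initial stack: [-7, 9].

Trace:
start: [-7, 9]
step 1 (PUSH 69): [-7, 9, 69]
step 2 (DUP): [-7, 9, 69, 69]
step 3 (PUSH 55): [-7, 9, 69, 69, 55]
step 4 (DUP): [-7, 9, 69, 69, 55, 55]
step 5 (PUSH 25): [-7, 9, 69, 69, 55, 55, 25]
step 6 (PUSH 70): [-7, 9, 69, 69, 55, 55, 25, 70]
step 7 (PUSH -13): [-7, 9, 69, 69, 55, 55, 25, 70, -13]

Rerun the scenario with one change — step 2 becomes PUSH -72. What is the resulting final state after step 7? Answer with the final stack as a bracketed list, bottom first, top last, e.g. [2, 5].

(re-executing from step 2 with the substitution; state before step 2: [-7, 9, 69])
step 2 (PUSH -72): [-7, 9, 69, -72]
step 3 (PUSH 55): [-7, 9, 69, -72, 55]
step 4 (DUP): [-7, 9, 69, -72, 55, 55]
step 5 (PUSH 25): [-7, 9, 69, -72, 55, 55, 25]
step 6 (PUSH 70): [-7, 9, 69, -72, 55, 55, 25, 70]
step 7 (PUSH -13): [-7, 9, 69, -72, 55, 55, 25, 70, -13]

[-7, 9, 69, -72, 55, 55, 25, 70, -13]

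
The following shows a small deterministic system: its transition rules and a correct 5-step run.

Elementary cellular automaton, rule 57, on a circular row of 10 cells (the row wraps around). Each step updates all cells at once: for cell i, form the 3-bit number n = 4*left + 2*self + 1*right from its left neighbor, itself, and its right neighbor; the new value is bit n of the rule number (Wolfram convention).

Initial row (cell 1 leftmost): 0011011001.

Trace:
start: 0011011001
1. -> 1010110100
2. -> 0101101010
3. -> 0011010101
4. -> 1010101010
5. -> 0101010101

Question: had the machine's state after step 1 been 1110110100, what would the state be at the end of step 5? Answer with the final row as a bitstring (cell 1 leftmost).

state after step 1 := 1110110100
2. -> 1001101010
3. -> 0101010101
4. -> 1010101010
5. -> 0101010101

0101010101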